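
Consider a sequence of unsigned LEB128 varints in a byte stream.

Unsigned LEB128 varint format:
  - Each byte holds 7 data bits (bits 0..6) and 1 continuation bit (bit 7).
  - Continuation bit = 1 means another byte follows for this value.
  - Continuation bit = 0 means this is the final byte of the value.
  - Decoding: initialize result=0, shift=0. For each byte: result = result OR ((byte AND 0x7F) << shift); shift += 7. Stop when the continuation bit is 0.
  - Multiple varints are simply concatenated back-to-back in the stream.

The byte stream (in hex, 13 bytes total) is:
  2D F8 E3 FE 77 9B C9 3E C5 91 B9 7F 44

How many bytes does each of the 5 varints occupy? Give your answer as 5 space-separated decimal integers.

  byte[0]=0x2D cont=0 payload=0x2D=45: acc |= 45<<0 -> acc=45 shift=7 [end]
Varint 1: bytes[0:1] = 2D -> value 45 (1 byte(s))
  byte[1]=0xF8 cont=1 payload=0x78=120: acc |= 120<<0 -> acc=120 shift=7
  byte[2]=0xE3 cont=1 payload=0x63=99: acc |= 99<<7 -> acc=12792 shift=14
  byte[3]=0xFE cont=1 payload=0x7E=126: acc |= 126<<14 -> acc=2077176 shift=21
  byte[4]=0x77 cont=0 payload=0x77=119: acc |= 119<<21 -> acc=251638264 shift=28 [end]
Varint 2: bytes[1:5] = F8 E3 FE 77 -> value 251638264 (4 byte(s))
  byte[5]=0x9B cont=1 payload=0x1B=27: acc |= 27<<0 -> acc=27 shift=7
  byte[6]=0xC9 cont=1 payload=0x49=73: acc |= 73<<7 -> acc=9371 shift=14
  byte[7]=0x3E cont=0 payload=0x3E=62: acc |= 62<<14 -> acc=1025179 shift=21 [end]
Varint 3: bytes[5:8] = 9B C9 3E -> value 1025179 (3 byte(s))
  byte[8]=0xC5 cont=1 payload=0x45=69: acc |= 69<<0 -> acc=69 shift=7
  byte[9]=0x91 cont=1 payload=0x11=17: acc |= 17<<7 -> acc=2245 shift=14
  byte[10]=0xB9 cont=1 payload=0x39=57: acc |= 57<<14 -> acc=936133 shift=21
  byte[11]=0x7F cont=0 payload=0x7F=127: acc |= 127<<21 -> acc=267274437 shift=28 [end]
Varint 4: bytes[8:12] = C5 91 B9 7F -> value 267274437 (4 byte(s))
  byte[12]=0x44 cont=0 payload=0x44=68: acc |= 68<<0 -> acc=68 shift=7 [end]
Varint 5: bytes[12:13] = 44 -> value 68 (1 byte(s))

Answer: 1 4 3 4 1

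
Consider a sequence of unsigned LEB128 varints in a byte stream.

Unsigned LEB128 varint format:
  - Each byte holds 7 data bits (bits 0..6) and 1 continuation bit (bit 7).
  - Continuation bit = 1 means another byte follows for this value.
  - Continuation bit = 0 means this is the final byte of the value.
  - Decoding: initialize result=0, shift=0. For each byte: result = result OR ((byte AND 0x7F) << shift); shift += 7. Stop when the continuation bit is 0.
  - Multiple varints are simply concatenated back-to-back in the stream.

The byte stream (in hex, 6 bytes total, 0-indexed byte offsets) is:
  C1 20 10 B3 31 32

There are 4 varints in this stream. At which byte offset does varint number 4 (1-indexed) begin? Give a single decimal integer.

Answer: 5

Derivation:
  byte[0]=0xC1 cont=1 payload=0x41=65: acc |= 65<<0 -> acc=65 shift=7
  byte[1]=0x20 cont=0 payload=0x20=32: acc |= 32<<7 -> acc=4161 shift=14 [end]
Varint 1: bytes[0:2] = C1 20 -> value 4161 (2 byte(s))
  byte[2]=0x10 cont=0 payload=0x10=16: acc |= 16<<0 -> acc=16 shift=7 [end]
Varint 2: bytes[2:3] = 10 -> value 16 (1 byte(s))
  byte[3]=0xB3 cont=1 payload=0x33=51: acc |= 51<<0 -> acc=51 shift=7
  byte[4]=0x31 cont=0 payload=0x31=49: acc |= 49<<7 -> acc=6323 shift=14 [end]
Varint 3: bytes[3:5] = B3 31 -> value 6323 (2 byte(s))
  byte[5]=0x32 cont=0 payload=0x32=50: acc |= 50<<0 -> acc=50 shift=7 [end]
Varint 4: bytes[5:6] = 32 -> value 50 (1 byte(s))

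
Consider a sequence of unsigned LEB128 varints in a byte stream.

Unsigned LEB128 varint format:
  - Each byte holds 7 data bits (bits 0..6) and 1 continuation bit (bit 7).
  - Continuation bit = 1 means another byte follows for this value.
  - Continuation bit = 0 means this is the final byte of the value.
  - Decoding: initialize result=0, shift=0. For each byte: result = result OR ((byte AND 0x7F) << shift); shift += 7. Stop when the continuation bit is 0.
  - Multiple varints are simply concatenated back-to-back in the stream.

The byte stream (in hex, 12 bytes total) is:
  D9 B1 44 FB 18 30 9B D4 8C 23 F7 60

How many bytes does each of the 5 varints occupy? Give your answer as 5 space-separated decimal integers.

Answer: 3 2 1 4 2

Derivation:
  byte[0]=0xD9 cont=1 payload=0x59=89: acc |= 89<<0 -> acc=89 shift=7
  byte[1]=0xB1 cont=1 payload=0x31=49: acc |= 49<<7 -> acc=6361 shift=14
  byte[2]=0x44 cont=0 payload=0x44=68: acc |= 68<<14 -> acc=1120473 shift=21 [end]
Varint 1: bytes[0:3] = D9 B1 44 -> value 1120473 (3 byte(s))
  byte[3]=0xFB cont=1 payload=0x7B=123: acc |= 123<<0 -> acc=123 shift=7
  byte[4]=0x18 cont=0 payload=0x18=24: acc |= 24<<7 -> acc=3195 shift=14 [end]
Varint 2: bytes[3:5] = FB 18 -> value 3195 (2 byte(s))
  byte[5]=0x30 cont=0 payload=0x30=48: acc |= 48<<0 -> acc=48 shift=7 [end]
Varint 3: bytes[5:6] = 30 -> value 48 (1 byte(s))
  byte[6]=0x9B cont=1 payload=0x1B=27: acc |= 27<<0 -> acc=27 shift=7
  byte[7]=0xD4 cont=1 payload=0x54=84: acc |= 84<<7 -> acc=10779 shift=14
  byte[8]=0x8C cont=1 payload=0x0C=12: acc |= 12<<14 -> acc=207387 shift=21
  byte[9]=0x23 cont=0 payload=0x23=35: acc |= 35<<21 -> acc=73607707 shift=28 [end]
Varint 4: bytes[6:10] = 9B D4 8C 23 -> value 73607707 (4 byte(s))
  byte[10]=0xF7 cont=1 payload=0x77=119: acc |= 119<<0 -> acc=119 shift=7
  byte[11]=0x60 cont=0 payload=0x60=96: acc |= 96<<7 -> acc=12407 shift=14 [end]
Varint 5: bytes[10:12] = F7 60 -> value 12407 (2 byte(s))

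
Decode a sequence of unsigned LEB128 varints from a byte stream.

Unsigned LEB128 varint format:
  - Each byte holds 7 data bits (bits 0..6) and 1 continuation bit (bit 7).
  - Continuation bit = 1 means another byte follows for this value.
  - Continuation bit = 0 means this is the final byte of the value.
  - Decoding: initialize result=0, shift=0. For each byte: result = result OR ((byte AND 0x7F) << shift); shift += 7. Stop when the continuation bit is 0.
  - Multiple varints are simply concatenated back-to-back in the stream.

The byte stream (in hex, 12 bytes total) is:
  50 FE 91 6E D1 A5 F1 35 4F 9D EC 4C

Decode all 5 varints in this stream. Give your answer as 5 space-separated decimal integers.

Answer: 80 1804542 113005265 79 1259037

Derivation:
  byte[0]=0x50 cont=0 payload=0x50=80: acc |= 80<<0 -> acc=80 shift=7 [end]
Varint 1: bytes[0:1] = 50 -> value 80 (1 byte(s))
  byte[1]=0xFE cont=1 payload=0x7E=126: acc |= 126<<0 -> acc=126 shift=7
  byte[2]=0x91 cont=1 payload=0x11=17: acc |= 17<<7 -> acc=2302 shift=14
  byte[3]=0x6E cont=0 payload=0x6E=110: acc |= 110<<14 -> acc=1804542 shift=21 [end]
Varint 2: bytes[1:4] = FE 91 6E -> value 1804542 (3 byte(s))
  byte[4]=0xD1 cont=1 payload=0x51=81: acc |= 81<<0 -> acc=81 shift=7
  byte[5]=0xA5 cont=1 payload=0x25=37: acc |= 37<<7 -> acc=4817 shift=14
  byte[6]=0xF1 cont=1 payload=0x71=113: acc |= 113<<14 -> acc=1856209 shift=21
  byte[7]=0x35 cont=0 payload=0x35=53: acc |= 53<<21 -> acc=113005265 shift=28 [end]
Varint 3: bytes[4:8] = D1 A5 F1 35 -> value 113005265 (4 byte(s))
  byte[8]=0x4F cont=0 payload=0x4F=79: acc |= 79<<0 -> acc=79 shift=7 [end]
Varint 4: bytes[8:9] = 4F -> value 79 (1 byte(s))
  byte[9]=0x9D cont=1 payload=0x1D=29: acc |= 29<<0 -> acc=29 shift=7
  byte[10]=0xEC cont=1 payload=0x6C=108: acc |= 108<<7 -> acc=13853 shift=14
  byte[11]=0x4C cont=0 payload=0x4C=76: acc |= 76<<14 -> acc=1259037 shift=21 [end]
Varint 5: bytes[9:12] = 9D EC 4C -> value 1259037 (3 byte(s))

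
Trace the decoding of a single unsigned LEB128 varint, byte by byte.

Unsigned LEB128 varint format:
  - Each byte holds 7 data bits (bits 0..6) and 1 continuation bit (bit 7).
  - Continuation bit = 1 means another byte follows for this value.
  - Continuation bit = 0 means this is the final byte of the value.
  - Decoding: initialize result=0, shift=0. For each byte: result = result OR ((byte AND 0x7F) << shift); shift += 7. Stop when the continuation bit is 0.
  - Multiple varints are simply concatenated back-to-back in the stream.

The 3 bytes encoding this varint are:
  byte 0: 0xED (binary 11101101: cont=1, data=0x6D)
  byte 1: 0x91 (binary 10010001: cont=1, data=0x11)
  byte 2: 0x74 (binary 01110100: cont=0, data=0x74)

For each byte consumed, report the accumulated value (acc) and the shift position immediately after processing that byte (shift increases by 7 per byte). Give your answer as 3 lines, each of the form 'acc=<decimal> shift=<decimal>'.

byte 0=0xED: payload=0x6D=109, contrib = 109<<0 = 109; acc -> 109, shift -> 7
byte 1=0x91: payload=0x11=17, contrib = 17<<7 = 2176; acc -> 2285, shift -> 14
byte 2=0x74: payload=0x74=116, contrib = 116<<14 = 1900544; acc -> 1902829, shift -> 21

Answer: acc=109 shift=7
acc=2285 shift=14
acc=1902829 shift=21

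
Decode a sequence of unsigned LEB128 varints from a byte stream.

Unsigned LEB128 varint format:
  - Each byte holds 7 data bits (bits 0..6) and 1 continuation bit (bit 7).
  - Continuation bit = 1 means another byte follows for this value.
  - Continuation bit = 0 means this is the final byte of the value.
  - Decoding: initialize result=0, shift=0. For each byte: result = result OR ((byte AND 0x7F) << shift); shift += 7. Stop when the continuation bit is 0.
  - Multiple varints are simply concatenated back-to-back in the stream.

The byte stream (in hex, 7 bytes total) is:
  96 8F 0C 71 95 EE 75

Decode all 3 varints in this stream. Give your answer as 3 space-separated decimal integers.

  byte[0]=0x96 cont=1 payload=0x16=22: acc |= 22<<0 -> acc=22 shift=7
  byte[1]=0x8F cont=1 payload=0x0F=15: acc |= 15<<7 -> acc=1942 shift=14
  byte[2]=0x0C cont=0 payload=0x0C=12: acc |= 12<<14 -> acc=198550 shift=21 [end]
Varint 1: bytes[0:3] = 96 8F 0C -> value 198550 (3 byte(s))
  byte[3]=0x71 cont=0 payload=0x71=113: acc |= 113<<0 -> acc=113 shift=7 [end]
Varint 2: bytes[3:4] = 71 -> value 113 (1 byte(s))
  byte[4]=0x95 cont=1 payload=0x15=21: acc |= 21<<0 -> acc=21 shift=7
  byte[5]=0xEE cont=1 payload=0x6E=110: acc |= 110<<7 -> acc=14101 shift=14
  byte[6]=0x75 cont=0 payload=0x75=117: acc |= 117<<14 -> acc=1931029 shift=21 [end]
Varint 3: bytes[4:7] = 95 EE 75 -> value 1931029 (3 byte(s))

Answer: 198550 113 1931029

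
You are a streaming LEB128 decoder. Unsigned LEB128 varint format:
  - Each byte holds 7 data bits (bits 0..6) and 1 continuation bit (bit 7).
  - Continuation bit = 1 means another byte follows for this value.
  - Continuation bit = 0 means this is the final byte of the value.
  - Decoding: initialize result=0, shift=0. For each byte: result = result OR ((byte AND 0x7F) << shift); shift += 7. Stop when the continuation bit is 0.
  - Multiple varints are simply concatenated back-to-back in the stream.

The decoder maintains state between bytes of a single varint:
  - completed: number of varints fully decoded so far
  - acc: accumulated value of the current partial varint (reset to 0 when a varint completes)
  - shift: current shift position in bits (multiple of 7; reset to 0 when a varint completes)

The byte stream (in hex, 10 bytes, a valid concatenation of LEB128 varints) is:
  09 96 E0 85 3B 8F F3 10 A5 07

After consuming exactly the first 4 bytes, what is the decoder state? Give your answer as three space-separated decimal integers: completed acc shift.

Answer: 1 94230 21

Derivation:
byte[0]=0x09 cont=0 payload=0x09: varint #1 complete (value=9); reset -> completed=1 acc=0 shift=0
byte[1]=0x96 cont=1 payload=0x16: acc |= 22<<0 -> completed=1 acc=22 shift=7
byte[2]=0xE0 cont=1 payload=0x60: acc |= 96<<7 -> completed=1 acc=12310 shift=14
byte[3]=0x85 cont=1 payload=0x05: acc |= 5<<14 -> completed=1 acc=94230 shift=21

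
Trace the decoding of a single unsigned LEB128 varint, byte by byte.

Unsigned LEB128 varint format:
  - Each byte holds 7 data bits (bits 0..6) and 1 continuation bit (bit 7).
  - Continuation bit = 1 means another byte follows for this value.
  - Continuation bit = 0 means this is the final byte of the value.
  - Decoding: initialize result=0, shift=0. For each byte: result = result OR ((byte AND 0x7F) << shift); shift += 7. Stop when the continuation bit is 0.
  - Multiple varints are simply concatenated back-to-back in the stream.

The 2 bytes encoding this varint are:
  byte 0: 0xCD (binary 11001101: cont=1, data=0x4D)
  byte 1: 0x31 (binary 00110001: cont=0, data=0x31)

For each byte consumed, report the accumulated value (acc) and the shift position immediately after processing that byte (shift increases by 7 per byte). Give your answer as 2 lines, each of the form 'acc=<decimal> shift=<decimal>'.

Answer: acc=77 shift=7
acc=6349 shift=14

Derivation:
byte 0=0xCD: payload=0x4D=77, contrib = 77<<0 = 77; acc -> 77, shift -> 7
byte 1=0x31: payload=0x31=49, contrib = 49<<7 = 6272; acc -> 6349, shift -> 14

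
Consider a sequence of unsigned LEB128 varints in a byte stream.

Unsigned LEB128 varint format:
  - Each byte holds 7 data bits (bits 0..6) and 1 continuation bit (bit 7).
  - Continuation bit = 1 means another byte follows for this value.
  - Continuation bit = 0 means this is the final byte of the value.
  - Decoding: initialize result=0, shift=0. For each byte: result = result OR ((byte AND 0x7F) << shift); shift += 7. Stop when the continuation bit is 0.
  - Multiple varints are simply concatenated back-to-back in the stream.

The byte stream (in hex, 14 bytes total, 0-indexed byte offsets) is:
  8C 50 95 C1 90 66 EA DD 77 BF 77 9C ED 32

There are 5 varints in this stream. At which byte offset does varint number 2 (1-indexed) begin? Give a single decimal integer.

  byte[0]=0x8C cont=1 payload=0x0C=12: acc |= 12<<0 -> acc=12 shift=7
  byte[1]=0x50 cont=0 payload=0x50=80: acc |= 80<<7 -> acc=10252 shift=14 [end]
Varint 1: bytes[0:2] = 8C 50 -> value 10252 (2 byte(s))
  byte[2]=0x95 cont=1 payload=0x15=21: acc |= 21<<0 -> acc=21 shift=7
  byte[3]=0xC1 cont=1 payload=0x41=65: acc |= 65<<7 -> acc=8341 shift=14
  byte[4]=0x90 cont=1 payload=0x10=16: acc |= 16<<14 -> acc=270485 shift=21
  byte[5]=0x66 cont=0 payload=0x66=102: acc |= 102<<21 -> acc=214179989 shift=28 [end]
Varint 2: bytes[2:6] = 95 C1 90 66 -> value 214179989 (4 byte(s))
  byte[6]=0xEA cont=1 payload=0x6A=106: acc |= 106<<0 -> acc=106 shift=7
  byte[7]=0xDD cont=1 payload=0x5D=93: acc |= 93<<7 -> acc=12010 shift=14
  byte[8]=0x77 cont=0 payload=0x77=119: acc |= 119<<14 -> acc=1961706 shift=21 [end]
Varint 3: bytes[6:9] = EA DD 77 -> value 1961706 (3 byte(s))
  byte[9]=0xBF cont=1 payload=0x3F=63: acc |= 63<<0 -> acc=63 shift=7
  byte[10]=0x77 cont=0 payload=0x77=119: acc |= 119<<7 -> acc=15295 shift=14 [end]
Varint 4: bytes[9:11] = BF 77 -> value 15295 (2 byte(s))
  byte[11]=0x9C cont=1 payload=0x1C=28: acc |= 28<<0 -> acc=28 shift=7
  byte[12]=0xED cont=1 payload=0x6D=109: acc |= 109<<7 -> acc=13980 shift=14
  byte[13]=0x32 cont=0 payload=0x32=50: acc |= 50<<14 -> acc=833180 shift=21 [end]
Varint 5: bytes[11:14] = 9C ED 32 -> value 833180 (3 byte(s))

Answer: 2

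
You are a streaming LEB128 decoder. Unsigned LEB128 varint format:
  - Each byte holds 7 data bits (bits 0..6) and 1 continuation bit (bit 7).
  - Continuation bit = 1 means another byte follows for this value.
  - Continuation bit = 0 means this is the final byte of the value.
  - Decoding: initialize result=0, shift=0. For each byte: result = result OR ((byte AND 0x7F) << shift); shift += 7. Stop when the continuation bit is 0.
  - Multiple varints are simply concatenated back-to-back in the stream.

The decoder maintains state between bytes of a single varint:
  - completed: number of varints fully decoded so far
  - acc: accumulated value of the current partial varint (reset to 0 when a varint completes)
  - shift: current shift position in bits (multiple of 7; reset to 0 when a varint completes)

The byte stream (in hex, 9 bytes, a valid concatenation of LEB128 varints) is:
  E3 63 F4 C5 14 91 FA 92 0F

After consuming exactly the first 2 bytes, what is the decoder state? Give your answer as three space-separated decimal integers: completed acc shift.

byte[0]=0xE3 cont=1 payload=0x63: acc |= 99<<0 -> completed=0 acc=99 shift=7
byte[1]=0x63 cont=0 payload=0x63: varint #1 complete (value=12771); reset -> completed=1 acc=0 shift=0

Answer: 1 0 0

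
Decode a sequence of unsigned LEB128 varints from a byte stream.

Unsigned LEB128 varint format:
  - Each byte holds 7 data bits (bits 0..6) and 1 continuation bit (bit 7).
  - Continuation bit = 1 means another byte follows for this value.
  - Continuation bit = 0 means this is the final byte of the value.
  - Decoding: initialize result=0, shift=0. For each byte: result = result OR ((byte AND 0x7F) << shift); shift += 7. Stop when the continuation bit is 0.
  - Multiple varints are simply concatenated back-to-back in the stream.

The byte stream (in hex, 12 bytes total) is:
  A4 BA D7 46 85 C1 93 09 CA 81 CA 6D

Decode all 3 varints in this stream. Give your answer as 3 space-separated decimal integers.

  byte[0]=0xA4 cont=1 payload=0x24=36: acc |= 36<<0 -> acc=36 shift=7
  byte[1]=0xBA cont=1 payload=0x3A=58: acc |= 58<<7 -> acc=7460 shift=14
  byte[2]=0xD7 cont=1 payload=0x57=87: acc |= 87<<14 -> acc=1432868 shift=21
  byte[3]=0x46 cont=0 payload=0x46=70: acc |= 70<<21 -> acc=148233508 shift=28 [end]
Varint 1: bytes[0:4] = A4 BA D7 46 -> value 148233508 (4 byte(s))
  byte[4]=0x85 cont=1 payload=0x05=5: acc |= 5<<0 -> acc=5 shift=7
  byte[5]=0xC1 cont=1 payload=0x41=65: acc |= 65<<7 -> acc=8325 shift=14
  byte[6]=0x93 cont=1 payload=0x13=19: acc |= 19<<14 -> acc=319621 shift=21
  byte[7]=0x09 cont=0 payload=0x09=9: acc |= 9<<21 -> acc=19193989 shift=28 [end]
Varint 2: bytes[4:8] = 85 C1 93 09 -> value 19193989 (4 byte(s))
  byte[8]=0xCA cont=1 payload=0x4A=74: acc |= 74<<0 -> acc=74 shift=7
  byte[9]=0x81 cont=1 payload=0x01=1: acc |= 1<<7 -> acc=202 shift=14
  byte[10]=0xCA cont=1 payload=0x4A=74: acc |= 74<<14 -> acc=1212618 shift=21
  byte[11]=0x6D cont=0 payload=0x6D=109: acc |= 109<<21 -> acc=229802186 shift=28 [end]
Varint 3: bytes[8:12] = CA 81 CA 6D -> value 229802186 (4 byte(s))

Answer: 148233508 19193989 229802186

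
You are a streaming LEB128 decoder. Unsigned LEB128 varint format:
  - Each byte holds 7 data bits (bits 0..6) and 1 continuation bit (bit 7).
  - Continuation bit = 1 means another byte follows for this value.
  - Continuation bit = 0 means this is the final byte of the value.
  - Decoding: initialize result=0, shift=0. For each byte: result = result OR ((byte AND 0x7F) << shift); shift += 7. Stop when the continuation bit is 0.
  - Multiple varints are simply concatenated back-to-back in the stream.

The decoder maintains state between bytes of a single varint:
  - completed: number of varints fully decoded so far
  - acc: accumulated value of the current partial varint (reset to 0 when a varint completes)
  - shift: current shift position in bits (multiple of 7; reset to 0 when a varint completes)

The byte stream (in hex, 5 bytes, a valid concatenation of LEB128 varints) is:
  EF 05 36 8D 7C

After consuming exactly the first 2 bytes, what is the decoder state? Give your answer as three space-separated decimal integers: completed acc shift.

Answer: 1 0 0

Derivation:
byte[0]=0xEF cont=1 payload=0x6F: acc |= 111<<0 -> completed=0 acc=111 shift=7
byte[1]=0x05 cont=0 payload=0x05: varint #1 complete (value=751); reset -> completed=1 acc=0 shift=0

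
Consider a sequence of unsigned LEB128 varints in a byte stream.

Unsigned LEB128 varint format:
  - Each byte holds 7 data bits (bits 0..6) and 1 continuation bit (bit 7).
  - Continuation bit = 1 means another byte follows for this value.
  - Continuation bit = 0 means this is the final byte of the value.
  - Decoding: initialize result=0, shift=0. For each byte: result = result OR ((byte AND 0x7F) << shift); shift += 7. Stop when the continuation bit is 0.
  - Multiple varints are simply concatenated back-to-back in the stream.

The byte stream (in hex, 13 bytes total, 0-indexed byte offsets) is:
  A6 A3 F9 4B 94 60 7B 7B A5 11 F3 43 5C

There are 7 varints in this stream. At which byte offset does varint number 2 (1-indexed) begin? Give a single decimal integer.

Answer: 4

Derivation:
  byte[0]=0xA6 cont=1 payload=0x26=38: acc |= 38<<0 -> acc=38 shift=7
  byte[1]=0xA3 cont=1 payload=0x23=35: acc |= 35<<7 -> acc=4518 shift=14
  byte[2]=0xF9 cont=1 payload=0x79=121: acc |= 121<<14 -> acc=1986982 shift=21
  byte[3]=0x4B cont=0 payload=0x4B=75: acc |= 75<<21 -> acc=159273382 shift=28 [end]
Varint 1: bytes[0:4] = A6 A3 F9 4B -> value 159273382 (4 byte(s))
  byte[4]=0x94 cont=1 payload=0x14=20: acc |= 20<<0 -> acc=20 shift=7
  byte[5]=0x60 cont=0 payload=0x60=96: acc |= 96<<7 -> acc=12308 shift=14 [end]
Varint 2: bytes[4:6] = 94 60 -> value 12308 (2 byte(s))
  byte[6]=0x7B cont=0 payload=0x7B=123: acc |= 123<<0 -> acc=123 shift=7 [end]
Varint 3: bytes[6:7] = 7B -> value 123 (1 byte(s))
  byte[7]=0x7B cont=0 payload=0x7B=123: acc |= 123<<0 -> acc=123 shift=7 [end]
Varint 4: bytes[7:8] = 7B -> value 123 (1 byte(s))
  byte[8]=0xA5 cont=1 payload=0x25=37: acc |= 37<<0 -> acc=37 shift=7
  byte[9]=0x11 cont=0 payload=0x11=17: acc |= 17<<7 -> acc=2213 shift=14 [end]
Varint 5: bytes[8:10] = A5 11 -> value 2213 (2 byte(s))
  byte[10]=0xF3 cont=1 payload=0x73=115: acc |= 115<<0 -> acc=115 shift=7
  byte[11]=0x43 cont=0 payload=0x43=67: acc |= 67<<7 -> acc=8691 shift=14 [end]
Varint 6: bytes[10:12] = F3 43 -> value 8691 (2 byte(s))
  byte[12]=0x5C cont=0 payload=0x5C=92: acc |= 92<<0 -> acc=92 shift=7 [end]
Varint 7: bytes[12:13] = 5C -> value 92 (1 byte(s))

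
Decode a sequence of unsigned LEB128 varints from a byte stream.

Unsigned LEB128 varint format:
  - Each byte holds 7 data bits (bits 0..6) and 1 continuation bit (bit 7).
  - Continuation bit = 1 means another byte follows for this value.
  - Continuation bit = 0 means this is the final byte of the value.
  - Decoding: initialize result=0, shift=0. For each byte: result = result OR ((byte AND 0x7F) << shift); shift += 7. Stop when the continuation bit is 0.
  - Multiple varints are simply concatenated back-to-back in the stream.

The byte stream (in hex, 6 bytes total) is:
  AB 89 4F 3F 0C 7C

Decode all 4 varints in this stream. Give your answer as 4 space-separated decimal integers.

  byte[0]=0xAB cont=1 payload=0x2B=43: acc |= 43<<0 -> acc=43 shift=7
  byte[1]=0x89 cont=1 payload=0x09=9: acc |= 9<<7 -> acc=1195 shift=14
  byte[2]=0x4F cont=0 payload=0x4F=79: acc |= 79<<14 -> acc=1295531 shift=21 [end]
Varint 1: bytes[0:3] = AB 89 4F -> value 1295531 (3 byte(s))
  byte[3]=0x3F cont=0 payload=0x3F=63: acc |= 63<<0 -> acc=63 shift=7 [end]
Varint 2: bytes[3:4] = 3F -> value 63 (1 byte(s))
  byte[4]=0x0C cont=0 payload=0x0C=12: acc |= 12<<0 -> acc=12 shift=7 [end]
Varint 3: bytes[4:5] = 0C -> value 12 (1 byte(s))
  byte[5]=0x7C cont=0 payload=0x7C=124: acc |= 124<<0 -> acc=124 shift=7 [end]
Varint 4: bytes[5:6] = 7C -> value 124 (1 byte(s))

Answer: 1295531 63 12 124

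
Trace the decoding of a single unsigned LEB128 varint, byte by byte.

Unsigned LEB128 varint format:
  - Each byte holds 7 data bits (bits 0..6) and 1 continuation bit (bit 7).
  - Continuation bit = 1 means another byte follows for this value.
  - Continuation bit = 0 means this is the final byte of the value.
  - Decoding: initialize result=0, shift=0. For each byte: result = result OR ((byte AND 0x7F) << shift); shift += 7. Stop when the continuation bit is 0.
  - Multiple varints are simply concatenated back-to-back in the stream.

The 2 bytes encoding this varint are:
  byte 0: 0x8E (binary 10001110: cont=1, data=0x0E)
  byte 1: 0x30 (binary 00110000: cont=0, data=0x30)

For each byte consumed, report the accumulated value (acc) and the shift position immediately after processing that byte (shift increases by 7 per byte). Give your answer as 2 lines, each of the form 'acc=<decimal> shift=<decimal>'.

byte 0=0x8E: payload=0x0E=14, contrib = 14<<0 = 14; acc -> 14, shift -> 7
byte 1=0x30: payload=0x30=48, contrib = 48<<7 = 6144; acc -> 6158, shift -> 14

Answer: acc=14 shift=7
acc=6158 shift=14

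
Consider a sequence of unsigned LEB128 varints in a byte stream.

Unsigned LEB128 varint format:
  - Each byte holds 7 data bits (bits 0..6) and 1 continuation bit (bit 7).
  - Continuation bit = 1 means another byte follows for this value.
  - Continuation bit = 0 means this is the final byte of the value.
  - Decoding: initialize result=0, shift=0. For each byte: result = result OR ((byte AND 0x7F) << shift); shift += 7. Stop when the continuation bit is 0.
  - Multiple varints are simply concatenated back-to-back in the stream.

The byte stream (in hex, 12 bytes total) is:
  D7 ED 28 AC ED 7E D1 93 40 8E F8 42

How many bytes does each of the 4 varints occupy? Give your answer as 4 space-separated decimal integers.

  byte[0]=0xD7 cont=1 payload=0x57=87: acc |= 87<<0 -> acc=87 shift=7
  byte[1]=0xED cont=1 payload=0x6D=109: acc |= 109<<7 -> acc=14039 shift=14
  byte[2]=0x28 cont=0 payload=0x28=40: acc |= 40<<14 -> acc=669399 shift=21 [end]
Varint 1: bytes[0:3] = D7 ED 28 -> value 669399 (3 byte(s))
  byte[3]=0xAC cont=1 payload=0x2C=44: acc |= 44<<0 -> acc=44 shift=7
  byte[4]=0xED cont=1 payload=0x6D=109: acc |= 109<<7 -> acc=13996 shift=14
  byte[5]=0x7E cont=0 payload=0x7E=126: acc |= 126<<14 -> acc=2078380 shift=21 [end]
Varint 2: bytes[3:6] = AC ED 7E -> value 2078380 (3 byte(s))
  byte[6]=0xD1 cont=1 payload=0x51=81: acc |= 81<<0 -> acc=81 shift=7
  byte[7]=0x93 cont=1 payload=0x13=19: acc |= 19<<7 -> acc=2513 shift=14
  byte[8]=0x40 cont=0 payload=0x40=64: acc |= 64<<14 -> acc=1051089 shift=21 [end]
Varint 3: bytes[6:9] = D1 93 40 -> value 1051089 (3 byte(s))
  byte[9]=0x8E cont=1 payload=0x0E=14: acc |= 14<<0 -> acc=14 shift=7
  byte[10]=0xF8 cont=1 payload=0x78=120: acc |= 120<<7 -> acc=15374 shift=14
  byte[11]=0x42 cont=0 payload=0x42=66: acc |= 66<<14 -> acc=1096718 shift=21 [end]
Varint 4: bytes[9:12] = 8E F8 42 -> value 1096718 (3 byte(s))

Answer: 3 3 3 3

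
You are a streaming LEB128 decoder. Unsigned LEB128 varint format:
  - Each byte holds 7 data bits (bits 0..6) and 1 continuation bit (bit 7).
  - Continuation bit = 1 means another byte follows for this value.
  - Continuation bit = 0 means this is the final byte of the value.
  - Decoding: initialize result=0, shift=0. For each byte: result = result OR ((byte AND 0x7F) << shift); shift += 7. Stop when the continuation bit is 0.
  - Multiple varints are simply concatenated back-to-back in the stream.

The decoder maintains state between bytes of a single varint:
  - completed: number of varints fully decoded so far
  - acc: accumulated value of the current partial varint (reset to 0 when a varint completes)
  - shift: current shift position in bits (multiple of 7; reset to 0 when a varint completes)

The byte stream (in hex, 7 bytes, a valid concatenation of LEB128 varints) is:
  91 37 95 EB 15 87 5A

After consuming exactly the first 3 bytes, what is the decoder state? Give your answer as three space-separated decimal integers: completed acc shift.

Answer: 1 21 7

Derivation:
byte[0]=0x91 cont=1 payload=0x11: acc |= 17<<0 -> completed=0 acc=17 shift=7
byte[1]=0x37 cont=0 payload=0x37: varint #1 complete (value=7057); reset -> completed=1 acc=0 shift=0
byte[2]=0x95 cont=1 payload=0x15: acc |= 21<<0 -> completed=1 acc=21 shift=7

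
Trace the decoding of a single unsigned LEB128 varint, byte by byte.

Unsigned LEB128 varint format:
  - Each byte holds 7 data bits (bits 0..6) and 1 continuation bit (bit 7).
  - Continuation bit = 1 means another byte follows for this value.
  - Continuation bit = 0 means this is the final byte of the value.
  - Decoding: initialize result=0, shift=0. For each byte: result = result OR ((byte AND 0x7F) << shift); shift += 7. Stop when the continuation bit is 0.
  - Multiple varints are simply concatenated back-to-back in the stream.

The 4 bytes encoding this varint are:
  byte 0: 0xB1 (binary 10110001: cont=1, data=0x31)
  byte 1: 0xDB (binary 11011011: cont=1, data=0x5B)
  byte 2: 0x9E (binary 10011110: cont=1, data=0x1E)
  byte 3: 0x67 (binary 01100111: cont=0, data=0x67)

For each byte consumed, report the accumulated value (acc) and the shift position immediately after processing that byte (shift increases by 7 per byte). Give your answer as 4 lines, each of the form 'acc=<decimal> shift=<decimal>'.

byte 0=0xB1: payload=0x31=49, contrib = 49<<0 = 49; acc -> 49, shift -> 7
byte 1=0xDB: payload=0x5B=91, contrib = 91<<7 = 11648; acc -> 11697, shift -> 14
byte 2=0x9E: payload=0x1E=30, contrib = 30<<14 = 491520; acc -> 503217, shift -> 21
byte 3=0x67: payload=0x67=103, contrib = 103<<21 = 216006656; acc -> 216509873, shift -> 28

Answer: acc=49 shift=7
acc=11697 shift=14
acc=503217 shift=21
acc=216509873 shift=28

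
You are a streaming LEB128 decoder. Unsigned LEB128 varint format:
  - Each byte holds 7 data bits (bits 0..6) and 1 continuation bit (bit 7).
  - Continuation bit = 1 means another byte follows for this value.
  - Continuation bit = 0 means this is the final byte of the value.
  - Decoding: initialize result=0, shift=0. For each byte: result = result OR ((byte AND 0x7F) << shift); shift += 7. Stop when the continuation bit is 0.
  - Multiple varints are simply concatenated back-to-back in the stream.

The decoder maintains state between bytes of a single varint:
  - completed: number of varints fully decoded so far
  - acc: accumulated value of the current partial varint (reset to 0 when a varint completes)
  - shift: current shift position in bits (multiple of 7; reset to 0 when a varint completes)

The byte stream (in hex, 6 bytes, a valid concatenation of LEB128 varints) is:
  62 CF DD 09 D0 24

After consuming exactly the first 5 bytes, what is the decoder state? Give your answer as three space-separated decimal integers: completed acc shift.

Answer: 2 80 7

Derivation:
byte[0]=0x62 cont=0 payload=0x62: varint #1 complete (value=98); reset -> completed=1 acc=0 shift=0
byte[1]=0xCF cont=1 payload=0x4F: acc |= 79<<0 -> completed=1 acc=79 shift=7
byte[2]=0xDD cont=1 payload=0x5D: acc |= 93<<7 -> completed=1 acc=11983 shift=14
byte[3]=0x09 cont=0 payload=0x09: varint #2 complete (value=159439); reset -> completed=2 acc=0 shift=0
byte[4]=0xD0 cont=1 payload=0x50: acc |= 80<<0 -> completed=2 acc=80 shift=7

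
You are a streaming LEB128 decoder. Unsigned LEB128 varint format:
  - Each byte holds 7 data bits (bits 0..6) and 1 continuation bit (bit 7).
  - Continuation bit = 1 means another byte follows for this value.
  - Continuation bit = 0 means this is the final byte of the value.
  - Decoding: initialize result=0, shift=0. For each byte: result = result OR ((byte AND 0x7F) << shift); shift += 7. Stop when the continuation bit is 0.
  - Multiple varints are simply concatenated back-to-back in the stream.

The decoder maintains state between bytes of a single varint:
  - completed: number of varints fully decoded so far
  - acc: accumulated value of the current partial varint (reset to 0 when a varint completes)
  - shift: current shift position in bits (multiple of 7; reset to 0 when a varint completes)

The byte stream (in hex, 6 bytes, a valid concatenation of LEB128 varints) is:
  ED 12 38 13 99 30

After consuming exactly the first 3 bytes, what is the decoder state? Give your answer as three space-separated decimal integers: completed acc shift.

Answer: 2 0 0

Derivation:
byte[0]=0xED cont=1 payload=0x6D: acc |= 109<<0 -> completed=0 acc=109 shift=7
byte[1]=0x12 cont=0 payload=0x12: varint #1 complete (value=2413); reset -> completed=1 acc=0 shift=0
byte[2]=0x38 cont=0 payload=0x38: varint #2 complete (value=56); reset -> completed=2 acc=0 shift=0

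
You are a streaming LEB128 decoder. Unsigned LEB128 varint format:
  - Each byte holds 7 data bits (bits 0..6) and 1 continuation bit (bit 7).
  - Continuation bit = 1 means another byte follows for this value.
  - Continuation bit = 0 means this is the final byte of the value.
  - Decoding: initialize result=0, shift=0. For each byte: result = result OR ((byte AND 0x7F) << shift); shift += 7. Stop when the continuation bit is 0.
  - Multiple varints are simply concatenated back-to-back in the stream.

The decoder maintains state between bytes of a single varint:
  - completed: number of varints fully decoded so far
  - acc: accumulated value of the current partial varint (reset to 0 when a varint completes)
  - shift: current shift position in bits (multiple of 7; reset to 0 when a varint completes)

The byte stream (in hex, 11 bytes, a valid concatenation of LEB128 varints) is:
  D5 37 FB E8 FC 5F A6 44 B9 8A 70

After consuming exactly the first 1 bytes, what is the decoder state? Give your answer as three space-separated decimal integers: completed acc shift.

Answer: 0 85 7

Derivation:
byte[0]=0xD5 cont=1 payload=0x55: acc |= 85<<0 -> completed=0 acc=85 shift=7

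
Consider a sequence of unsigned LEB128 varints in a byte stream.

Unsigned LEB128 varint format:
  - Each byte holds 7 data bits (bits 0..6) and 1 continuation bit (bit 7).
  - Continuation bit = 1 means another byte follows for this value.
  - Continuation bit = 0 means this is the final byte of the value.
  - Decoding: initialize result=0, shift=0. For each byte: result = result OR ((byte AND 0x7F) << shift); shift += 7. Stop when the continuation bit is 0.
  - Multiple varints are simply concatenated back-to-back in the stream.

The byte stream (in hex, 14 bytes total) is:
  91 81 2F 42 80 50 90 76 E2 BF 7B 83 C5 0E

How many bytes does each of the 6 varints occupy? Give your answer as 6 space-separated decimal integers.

Answer: 3 1 2 2 3 3

Derivation:
  byte[0]=0x91 cont=1 payload=0x11=17: acc |= 17<<0 -> acc=17 shift=7
  byte[1]=0x81 cont=1 payload=0x01=1: acc |= 1<<7 -> acc=145 shift=14
  byte[2]=0x2F cont=0 payload=0x2F=47: acc |= 47<<14 -> acc=770193 shift=21 [end]
Varint 1: bytes[0:3] = 91 81 2F -> value 770193 (3 byte(s))
  byte[3]=0x42 cont=0 payload=0x42=66: acc |= 66<<0 -> acc=66 shift=7 [end]
Varint 2: bytes[3:4] = 42 -> value 66 (1 byte(s))
  byte[4]=0x80 cont=1 payload=0x00=0: acc |= 0<<0 -> acc=0 shift=7
  byte[5]=0x50 cont=0 payload=0x50=80: acc |= 80<<7 -> acc=10240 shift=14 [end]
Varint 3: bytes[4:6] = 80 50 -> value 10240 (2 byte(s))
  byte[6]=0x90 cont=1 payload=0x10=16: acc |= 16<<0 -> acc=16 shift=7
  byte[7]=0x76 cont=0 payload=0x76=118: acc |= 118<<7 -> acc=15120 shift=14 [end]
Varint 4: bytes[6:8] = 90 76 -> value 15120 (2 byte(s))
  byte[8]=0xE2 cont=1 payload=0x62=98: acc |= 98<<0 -> acc=98 shift=7
  byte[9]=0xBF cont=1 payload=0x3F=63: acc |= 63<<7 -> acc=8162 shift=14
  byte[10]=0x7B cont=0 payload=0x7B=123: acc |= 123<<14 -> acc=2023394 shift=21 [end]
Varint 5: bytes[8:11] = E2 BF 7B -> value 2023394 (3 byte(s))
  byte[11]=0x83 cont=1 payload=0x03=3: acc |= 3<<0 -> acc=3 shift=7
  byte[12]=0xC5 cont=1 payload=0x45=69: acc |= 69<<7 -> acc=8835 shift=14
  byte[13]=0x0E cont=0 payload=0x0E=14: acc |= 14<<14 -> acc=238211 shift=21 [end]
Varint 6: bytes[11:14] = 83 C5 0E -> value 238211 (3 byte(s))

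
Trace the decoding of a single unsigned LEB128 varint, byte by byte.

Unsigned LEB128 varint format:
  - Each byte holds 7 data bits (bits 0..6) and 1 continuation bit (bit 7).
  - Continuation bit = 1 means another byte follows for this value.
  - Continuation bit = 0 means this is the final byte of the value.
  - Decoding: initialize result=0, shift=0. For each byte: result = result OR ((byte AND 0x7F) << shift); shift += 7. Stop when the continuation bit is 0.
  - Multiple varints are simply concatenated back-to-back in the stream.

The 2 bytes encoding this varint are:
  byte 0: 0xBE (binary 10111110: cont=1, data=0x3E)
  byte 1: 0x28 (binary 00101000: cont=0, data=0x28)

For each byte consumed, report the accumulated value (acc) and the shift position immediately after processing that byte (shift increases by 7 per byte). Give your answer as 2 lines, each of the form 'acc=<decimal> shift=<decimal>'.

byte 0=0xBE: payload=0x3E=62, contrib = 62<<0 = 62; acc -> 62, shift -> 7
byte 1=0x28: payload=0x28=40, contrib = 40<<7 = 5120; acc -> 5182, shift -> 14

Answer: acc=62 shift=7
acc=5182 shift=14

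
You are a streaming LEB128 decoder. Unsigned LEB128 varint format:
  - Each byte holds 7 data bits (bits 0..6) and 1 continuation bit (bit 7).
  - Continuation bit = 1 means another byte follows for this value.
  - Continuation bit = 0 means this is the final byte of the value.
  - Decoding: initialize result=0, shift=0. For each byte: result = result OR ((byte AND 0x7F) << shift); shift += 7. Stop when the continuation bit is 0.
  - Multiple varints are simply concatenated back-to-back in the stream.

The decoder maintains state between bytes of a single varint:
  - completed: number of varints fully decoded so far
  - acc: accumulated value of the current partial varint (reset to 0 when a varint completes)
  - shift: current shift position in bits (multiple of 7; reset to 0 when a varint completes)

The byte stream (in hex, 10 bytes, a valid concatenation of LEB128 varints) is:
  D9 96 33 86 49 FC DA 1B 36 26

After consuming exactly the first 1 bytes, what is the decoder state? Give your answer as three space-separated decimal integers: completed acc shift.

Answer: 0 89 7

Derivation:
byte[0]=0xD9 cont=1 payload=0x59: acc |= 89<<0 -> completed=0 acc=89 shift=7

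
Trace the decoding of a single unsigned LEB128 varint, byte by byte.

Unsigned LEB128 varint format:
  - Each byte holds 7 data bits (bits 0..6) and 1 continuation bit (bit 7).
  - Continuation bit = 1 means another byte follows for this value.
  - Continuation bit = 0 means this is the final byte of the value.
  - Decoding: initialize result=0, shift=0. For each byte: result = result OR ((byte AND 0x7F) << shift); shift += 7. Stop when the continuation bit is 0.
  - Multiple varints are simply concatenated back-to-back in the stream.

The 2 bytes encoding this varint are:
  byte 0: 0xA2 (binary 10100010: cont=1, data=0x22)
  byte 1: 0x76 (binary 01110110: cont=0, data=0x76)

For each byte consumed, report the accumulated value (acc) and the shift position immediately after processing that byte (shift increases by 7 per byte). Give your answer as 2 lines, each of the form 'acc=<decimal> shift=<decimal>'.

byte 0=0xA2: payload=0x22=34, contrib = 34<<0 = 34; acc -> 34, shift -> 7
byte 1=0x76: payload=0x76=118, contrib = 118<<7 = 15104; acc -> 15138, shift -> 14

Answer: acc=34 shift=7
acc=15138 shift=14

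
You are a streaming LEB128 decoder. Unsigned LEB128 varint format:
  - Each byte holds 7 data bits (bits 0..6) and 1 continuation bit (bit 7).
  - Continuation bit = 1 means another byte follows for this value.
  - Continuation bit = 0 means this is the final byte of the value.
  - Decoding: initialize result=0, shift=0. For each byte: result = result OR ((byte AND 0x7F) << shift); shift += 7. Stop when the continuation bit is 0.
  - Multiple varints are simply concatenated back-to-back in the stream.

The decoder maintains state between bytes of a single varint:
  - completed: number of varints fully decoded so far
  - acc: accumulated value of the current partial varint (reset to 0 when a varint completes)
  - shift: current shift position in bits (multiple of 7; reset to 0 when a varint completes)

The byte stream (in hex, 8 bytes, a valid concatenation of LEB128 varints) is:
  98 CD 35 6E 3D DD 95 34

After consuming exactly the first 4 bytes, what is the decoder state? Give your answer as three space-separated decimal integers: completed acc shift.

Answer: 2 0 0

Derivation:
byte[0]=0x98 cont=1 payload=0x18: acc |= 24<<0 -> completed=0 acc=24 shift=7
byte[1]=0xCD cont=1 payload=0x4D: acc |= 77<<7 -> completed=0 acc=9880 shift=14
byte[2]=0x35 cont=0 payload=0x35: varint #1 complete (value=878232); reset -> completed=1 acc=0 shift=0
byte[3]=0x6E cont=0 payload=0x6E: varint #2 complete (value=110); reset -> completed=2 acc=0 shift=0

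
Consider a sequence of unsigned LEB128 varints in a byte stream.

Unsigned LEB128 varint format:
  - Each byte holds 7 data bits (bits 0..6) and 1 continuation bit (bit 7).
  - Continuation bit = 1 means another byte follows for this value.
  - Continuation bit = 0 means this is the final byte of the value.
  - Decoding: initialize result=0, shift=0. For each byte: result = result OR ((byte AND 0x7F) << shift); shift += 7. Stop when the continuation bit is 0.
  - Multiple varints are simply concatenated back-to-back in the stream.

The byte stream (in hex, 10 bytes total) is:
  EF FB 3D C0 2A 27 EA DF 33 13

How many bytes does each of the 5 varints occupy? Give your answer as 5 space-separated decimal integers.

  byte[0]=0xEF cont=1 payload=0x6F=111: acc |= 111<<0 -> acc=111 shift=7
  byte[1]=0xFB cont=1 payload=0x7B=123: acc |= 123<<7 -> acc=15855 shift=14
  byte[2]=0x3D cont=0 payload=0x3D=61: acc |= 61<<14 -> acc=1015279 shift=21 [end]
Varint 1: bytes[0:3] = EF FB 3D -> value 1015279 (3 byte(s))
  byte[3]=0xC0 cont=1 payload=0x40=64: acc |= 64<<0 -> acc=64 shift=7
  byte[4]=0x2A cont=0 payload=0x2A=42: acc |= 42<<7 -> acc=5440 shift=14 [end]
Varint 2: bytes[3:5] = C0 2A -> value 5440 (2 byte(s))
  byte[5]=0x27 cont=0 payload=0x27=39: acc |= 39<<0 -> acc=39 shift=7 [end]
Varint 3: bytes[5:6] = 27 -> value 39 (1 byte(s))
  byte[6]=0xEA cont=1 payload=0x6A=106: acc |= 106<<0 -> acc=106 shift=7
  byte[7]=0xDF cont=1 payload=0x5F=95: acc |= 95<<7 -> acc=12266 shift=14
  byte[8]=0x33 cont=0 payload=0x33=51: acc |= 51<<14 -> acc=847850 shift=21 [end]
Varint 4: bytes[6:9] = EA DF 33 -> value 847850 (3 byte(s))
  byte[9]=0x13 cont=0 payload=0x13=19: acc |= 19<<0 -> acc=19 shift=7 [end]
Varint 5: bytes[9:10] = 13 -> value 19 (1 byte(s))

Answer: 3 2 1 3 1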